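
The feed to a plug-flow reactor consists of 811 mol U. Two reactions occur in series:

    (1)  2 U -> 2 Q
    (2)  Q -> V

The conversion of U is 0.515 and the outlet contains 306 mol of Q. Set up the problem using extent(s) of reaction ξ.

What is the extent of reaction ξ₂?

ξ₂ = 112 mol

Conversion of U: U consumed = 2ξ₁ = 0.515 × 811 → ξ₁ = 208.8 mol.
Q balance: n_Q = 0 + 2ξ₁ − 1ξ₂ = 306 → ξ₂ = (2·208.8 − 306)/1 = 111.7 mol.
Outlet amounts (n = n₀ + Σ ν·ξ):
  U: 811 − 2(208.8) = 393.3
  Q: 0 + 2(208.8) − 1(111.7) = 306
  V: 0 + 1(111.7) = 111.7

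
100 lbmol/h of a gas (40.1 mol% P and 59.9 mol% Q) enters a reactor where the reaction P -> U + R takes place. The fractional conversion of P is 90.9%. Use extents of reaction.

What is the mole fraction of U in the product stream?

0.267

P reacted = 0.909 × 40.1 = 36.45 lbmol/h; ν_P = −1, so ξ = 36.45/1 = 36.45 lbmol/h.
Outlet amounts (n = n₀ + ν ξ):
  P: 40.1 − 1(36.45) = 3.649
  U: 0 + 1(36.45) = 36.45
  R: 0 + 1(36.45) = 36.45
  Q: 59.9 (inert)
Total out = 136.5 lbmol/h; y_U = 36.45 / 136.5 = 0.2671.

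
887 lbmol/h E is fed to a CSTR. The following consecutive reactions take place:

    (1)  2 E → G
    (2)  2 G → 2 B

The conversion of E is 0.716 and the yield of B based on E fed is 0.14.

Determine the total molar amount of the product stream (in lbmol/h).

Conversion of E: E consumed = 2ξ₁ = 0.716 × 887 → ξ₁ = 317.5 lbmol/h.
Yield of B: 2ξ₂ / 887 = 0.14 → ξ₂ = 62.09 lbmol/h.
Outlet amounts (n = n₀ + Σ ν·ξ):
  E: 887 − 2(317.5) = 251.9
  G: 0 + 1(317.5) − 2(62.09) = 193.4
  B: 0 + 2(62.09) = 124.2
Total out = 251.9 + 193.4 + 124.2 = 569.5 lbmol/h.

569 lbmol/h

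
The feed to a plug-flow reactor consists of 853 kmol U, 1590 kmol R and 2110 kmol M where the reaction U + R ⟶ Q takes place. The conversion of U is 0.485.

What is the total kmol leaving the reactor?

U reacted = 0.485 × 853 = 413.7 kmol; ν_U = −1, so ξ = 413.7/1 = 413.7 kmol.
Outlet amounts (n = n₀ + ν ξ):
  U: 853 − 1(413.7) = 439.3
  R: 1590 − 1(413.7) = 1176
  Q: 0 + 1(413.7) = 413.7
  M: 2110 (inert)
Total out = 439.3 + 1176 + 413.7 + 2110 = 4139 kmol.

4140 kmol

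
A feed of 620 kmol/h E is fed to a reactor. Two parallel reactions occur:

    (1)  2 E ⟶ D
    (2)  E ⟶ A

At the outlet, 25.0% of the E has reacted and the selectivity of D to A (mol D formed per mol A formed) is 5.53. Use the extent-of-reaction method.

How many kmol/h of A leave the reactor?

Conversion of E: E consumed = 0.25 × 620 = 155 kmol/h = 2ξ₁ + 1ξ₂.
Selectivity: 1ξ₁ / (1ξ₂) = 5.53 → ξ₁ = 5.53 ξ₂.
Substitute: (2·5.53 + 1) ξ₂ = 155 → ξ₂ = 12.85 kmol/h, ξ₁ = 71.07 kmol/h.
Outlet amounts (n = n₀ + Σ ν·ξ):
  E: 620 − 2(71.07) − 1(12.85) = 465
  D: 0 + 1(71.07) = 71.07
  A: 0 + 1(12.85) = 12.85

12.9 kmol/h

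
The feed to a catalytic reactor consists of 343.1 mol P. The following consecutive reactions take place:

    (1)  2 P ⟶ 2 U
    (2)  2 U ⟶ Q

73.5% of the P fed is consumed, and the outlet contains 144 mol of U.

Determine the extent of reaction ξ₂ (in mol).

ξ₂ = 54.1 mol

Conversion of P: P consumed = 2ξ₁ = 0.735 × 343.1 → ξ₁ = 126.1 mol.
U balance: n_U = 0 + 2ξ₁ − 2ξ₂ = 144 → ξ₂ = (2·126.1 − 144)/2 = 54.09 mol.
Outlet amounts (n = n₀ + Σ ν·ξ):
  P: 343.1 − 2(126.1) = 90.92
  U: 0 + 2(126.1) − 2(54.09) = 144
  Q: 0 + 1(54.09) = 54.09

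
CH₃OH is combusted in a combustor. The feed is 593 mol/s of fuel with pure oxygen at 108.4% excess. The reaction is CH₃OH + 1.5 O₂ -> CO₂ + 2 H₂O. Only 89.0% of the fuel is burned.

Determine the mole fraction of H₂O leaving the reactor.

Stoichiometric O₂ = 1.5 × 593 = 889.5 mol/s; O₂ fed = 889.5 × 2.084 = 1854 mol/s.
Fuel reacted = 0.89 × 593 → ξ = 527.8 mol/s.
Outlet (n = n₀ + ν ξ):
  CH₃OH: 593 − 1(527.8) = 65.23
  O₂: 1854 − 1.5(527.8) = 1062
  CO₂: 0 + 1(527.8) = 527.8
  H₂O: 0 + 2(527.8) = 1056
Total out = 2711 mol/s; y_H₂O = 1056 / 2711 = 0.3894.

0.389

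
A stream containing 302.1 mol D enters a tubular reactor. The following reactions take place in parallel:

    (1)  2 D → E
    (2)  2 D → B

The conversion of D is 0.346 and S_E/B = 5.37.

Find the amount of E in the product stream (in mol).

44.1 mol

Conversion of D: D consumed = 0.346 × 302.1 = 104.5 mol = 2ξ₁ + 2ξ₂.
Selectivity: 1ξ₁ / (1ξ₂) = 5.37 → ξ₁ = 5.37 ξ₂.
Substitute: (2·5.37 + 2) ξ₂ = 104.5 → ξ₂ = 8.205 mol, ξ₁ = 44.06 mol.
Outlet amounts (n = n₀ + Σ ν·ξ):
  D: 302.1 − 2(44.06) − 2(8.205) = 197.6
  E: 0 + 1(44.06) = 44.06
  B: 0 + 1(8.205) = 8.205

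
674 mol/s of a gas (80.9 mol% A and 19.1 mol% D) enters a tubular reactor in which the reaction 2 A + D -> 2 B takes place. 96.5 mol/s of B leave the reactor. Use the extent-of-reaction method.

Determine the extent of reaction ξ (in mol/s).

ξ = 48.2 mol/s

For B: n = n₀ + 2ξ → 96.5 = 0 + 2ξ, giving ξ = 48.25 mol/s.
Outlet amounts (n = n₀ + ν ξ):
  A: 545.3 − 2(48.25) = 448.8
  D: 128.7 − 1(48.25) = 80.48
  B: 0 + 2(48.25) = 96.5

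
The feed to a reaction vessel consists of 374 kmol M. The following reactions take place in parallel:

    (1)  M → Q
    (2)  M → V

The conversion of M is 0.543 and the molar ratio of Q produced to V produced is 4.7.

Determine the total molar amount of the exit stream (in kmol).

374 kmol

Conversion of M: M consumed = 0.543 × 374 = 203.1 kmol = 1ξ₁ + 1ξ₂.
Selectivity: 1ξ₁ / (1ξ₂) = 4.7 → ξ₁ = 4.7 ξ₂.
Substitute: (1·4.7 + 1) ξ₂ = 203.1 → ξ₂ = 35.63 kmol, ξ₁ = 167.5 kmol.
Outlet amounts (n = n₀ + Σ ν·ξ):
  M: 374 − 1(167.5) − 1(35.63) = 170.9
  Q: 0 + 1(167.5) = 167.5
  V: 0 + 1(35.63) = 35.63
Total out = 170.9 + 167.5 + 35.63 = 374 kmol.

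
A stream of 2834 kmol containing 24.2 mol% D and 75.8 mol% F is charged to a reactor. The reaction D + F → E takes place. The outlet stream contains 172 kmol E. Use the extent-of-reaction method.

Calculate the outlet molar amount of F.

For E: n = n₀ + 1ξ → 172 = 0 + 1ξ, giving ξ = 172 kmol.
Outlet amounts (n = n₀ + ν ξ):
  D: 685.8 − 1(172) = 513.8
  F: 2148 − 1(172) = 1976
  E: 0 + 1(172) = 172

1980 kmol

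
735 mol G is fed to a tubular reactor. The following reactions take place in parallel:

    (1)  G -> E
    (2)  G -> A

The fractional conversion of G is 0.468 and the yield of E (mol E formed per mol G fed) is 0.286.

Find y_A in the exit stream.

Yield of E: 1ξ₁ / 735 = 0.286 → ξ₁ = 210.2 mol.
Conversion of G: 1ξ₁ + 1ξ₂ = 0.468 × 735 = 344 → ξ₂ = 133.8 mol.
Outlet amounts (n = n₀ + Σ ν·ξ):
  G: 735 − 1(210.2) − 1(133.8) = 391
  E: 0 + 1(210.2) = 210.2
  A: 0 + 1(133.8) = 133.8
Total out = 735 mol; y_A = 133.8 / 735 = 0.182.

0.182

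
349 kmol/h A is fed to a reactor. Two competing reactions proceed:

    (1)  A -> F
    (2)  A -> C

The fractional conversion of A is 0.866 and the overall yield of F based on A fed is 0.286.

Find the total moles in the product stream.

349 kmol/h

Yield of F: 1ξ₁ / 349 = 0.286 → ξ₁ = 99.81 kmol/h.
Conversion of A: 1ξ₁ + 1ξ₂ = 0.866 × 349 = 302.2 → ξ₂ = 202.4 kmol/h.
Outlet amounts (n = n₀ + Σ ν·ξ):
  A: 349 − 1(99.81) − 1(202.4) = 46.77
  F: 0 + 1(99.81) = 99.81
  C: 0 + 1(202.4) = 202.4
Total out = 46.77 + 99.81 + 202.4 = 349 kmol/h.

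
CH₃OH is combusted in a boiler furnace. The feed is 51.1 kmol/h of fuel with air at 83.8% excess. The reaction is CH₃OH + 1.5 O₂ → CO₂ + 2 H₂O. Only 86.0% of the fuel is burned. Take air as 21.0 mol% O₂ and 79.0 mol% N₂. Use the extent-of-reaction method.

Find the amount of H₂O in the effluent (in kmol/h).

Stoichiometric O₂ = 1.5 × 51.1 = 76.65 kmol/h; O₂ fed = 76.65 × 1.838 = 140.9 kmol/h.
N₂ fed = 140.9 × 79/21 = 530 kmol/h.
Fuel reacted = 0.86 × 51.1 → ξ = 43.95 kmol/h.
Outlet (n = n₀ + ν ξ):
  CH₃OH: 51.1 − 1(43.95) = 7.154
  O₂: 140.9 − 1.5(43.95) = 74.96
  N₂: 530 (inert)
  CO₂: 0 + 1(43.95) = 43.95
  H₂O: 0 + 2(43.95) = 87.89

87.9 kmol/h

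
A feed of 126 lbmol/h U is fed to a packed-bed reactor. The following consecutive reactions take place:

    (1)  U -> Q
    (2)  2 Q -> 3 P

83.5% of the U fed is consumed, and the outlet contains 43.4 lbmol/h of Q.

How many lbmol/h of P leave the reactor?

Conversion of U: U consumed = 1ξ₁ = 0.835 × 126 → ξ₁ = 105.2 lbmol/h.
Q balance: n_Q = 0 + 1ξ₁ − 2ξ₂ = 43.4 → ξ₂ = (1·105.2 − 43.4)/2 = 30.9 lbmol/h.
Outlet amounts (n = n₀ + Σ ν·ξ):
  U: 126 − 1(105.2) = 20.79
  Q: 0 + 1(105.2) − 2(30.9) = 43.4
  P: 0 + 3(30.9) = 92.71

92.7 lbmol/h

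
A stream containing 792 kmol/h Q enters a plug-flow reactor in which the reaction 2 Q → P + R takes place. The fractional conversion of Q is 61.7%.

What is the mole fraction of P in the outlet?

0.308

Q reacted = 0.617 × 792 = 488.7 kmol/h; ν_Q = −2, so ξ = 488.7/2 = 244.3 kmol/h.
Outlet amounts (n = n₀ + ν ξ):
  Q: 792 − 2(244.3) = 303.3
  P: 0 + 1(244.3) = 244.3
  R: 0 + 1(244.3) = 244.3
Total out = 792 kmol/h; y_P = 244.3 / 792 = 0.3085.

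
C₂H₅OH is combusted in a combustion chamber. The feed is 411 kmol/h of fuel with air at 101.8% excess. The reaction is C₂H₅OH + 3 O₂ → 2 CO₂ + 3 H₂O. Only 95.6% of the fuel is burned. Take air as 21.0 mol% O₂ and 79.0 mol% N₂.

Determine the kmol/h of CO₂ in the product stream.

Stoichiometric O₂ = 3 × 411 = 1233 kmol/h; O₂ fed = 1233 × 2.018 = 2488 kmol/h.
N₂ fed = 2488 × 79/21 = 9360 kmol/h.
Fuel reacted = 0.956 × 411 → ξ = 392.9 kmol/h.
Outlet (n = n₀ + ν ξ):
  C₂H₅OH: 411 − 1(392.9) = 18.08
  O₂: 2488 − 3(392.9) = 1309
  N₂: 9360 (inert)
  CO₂: 0 + 2(392.9) = 785.8
  H₂O: 0 + 3(392.9) = 1179

786 kmol/h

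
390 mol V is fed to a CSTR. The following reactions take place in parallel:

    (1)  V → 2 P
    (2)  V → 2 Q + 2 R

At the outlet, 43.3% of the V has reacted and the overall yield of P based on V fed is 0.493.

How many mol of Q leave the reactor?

Yield of P: 2ξ₁ / 390 = 0.493 → ξ₁ = 96.14 mol.
Conversion of V: 1ξ₁ + 1ξ₂ = 0.433 × 390 = 168.9 → ξ₂ = 72.73 mol.
Outlet amounts (n = n₀ + Σ ν·ξ):
  V: 390 − 1(96.14) − 1(72.73) = 221.1
  P: 0 + 2(96.14) = 192.3
  Q: 0 + 2(72.73) = 145.5
  R: 0 + 2(72.73) = 145.5

145 mol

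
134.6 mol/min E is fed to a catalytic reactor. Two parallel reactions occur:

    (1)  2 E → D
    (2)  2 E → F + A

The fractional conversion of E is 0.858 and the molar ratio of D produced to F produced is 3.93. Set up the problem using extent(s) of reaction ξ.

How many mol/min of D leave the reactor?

46 mol/min

Conversion of E: E consumed = 0.858 × 134.6 = 115.5 mol/min = 2ξ₁ + 2ξ₂.
Selectivity: 1ξ₁ / (1ξ₂) = 3.93 → ξ₁ = 3.93 ξ₂.
Substitute: (2·3.93 + 2) ξ₂ = 115.5 → ξ₂ = 11.71 mol/min, ξ₁ = 46.03 mol/min.
Outlet amounts (n = n₀ + Σ ν·ξ):
  E: 134.6 − 2(46.03) − 2(11.71) = 19.11
  D: 0 + 1(46.03) = 46.03
  F: 0 + 1(11.71) = 11.71
  A: 0 + 1(11.71) = 11.71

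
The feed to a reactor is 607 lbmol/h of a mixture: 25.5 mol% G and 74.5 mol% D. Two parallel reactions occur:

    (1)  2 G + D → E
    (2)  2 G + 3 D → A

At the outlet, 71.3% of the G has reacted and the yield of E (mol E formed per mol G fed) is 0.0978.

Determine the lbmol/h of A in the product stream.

Yield of E: 1ξ₁ / 154.8 = 0.0978 → ξ₁ = 15.14 lbmol/h.
Conversion of G: 2ξ₁ + 2ξ₂ = 0.713 × 154.8 = 110.4 → ξ₂ = 40.04 lbmol/h.
Outlet amounts (n = n₀ + Σ ν·ξ):
  G: 154.8 − 2(15.14) − 2(40.04) = 44.42
  D: 452.2 − 1(15.14) − 3(40.04) = 316.9
  E: 0 + 1(15.14) = 15.14
  A: 0 + 1(40.04) = 40.04

40 lbmol/h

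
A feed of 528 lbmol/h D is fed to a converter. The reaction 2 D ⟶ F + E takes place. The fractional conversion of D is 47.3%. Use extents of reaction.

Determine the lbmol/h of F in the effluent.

125 lbmol/h

D reacted = 0.473 × 528 = 249.7 lbmol/h; ν_D = −2, so ξ = 249.7/2 = 124.9 lbmol/h.
Outlet amounts (n = n₀ + ν ξ):
  D: 528 − 2(124.9) = 278.3
  F: 0 + 1(124.9) = 124.9
  E: 0 + 1(124.9) = 124.9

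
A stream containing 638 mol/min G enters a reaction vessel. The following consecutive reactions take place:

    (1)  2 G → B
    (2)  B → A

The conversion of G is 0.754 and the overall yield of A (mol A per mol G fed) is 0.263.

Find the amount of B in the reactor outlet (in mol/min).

72.7 mol/min

Conversion of G: G consumed = 2ξ₁ = 0.754 × 638 → ξ₁ = 240.5 mol/min.
Yield of A: 1ξ₂ / 638 = 0.263 → ξ₂ = 167.8 mol/min.
Outlet amounts (n = n₀ + Σ ν·ξ):
  G: 638 − 2(240.5) = 156.9
  B: 0 + 1(240.5) − 1(167.8) = 72.73
  A: 0 + 1(167.8) = 167.8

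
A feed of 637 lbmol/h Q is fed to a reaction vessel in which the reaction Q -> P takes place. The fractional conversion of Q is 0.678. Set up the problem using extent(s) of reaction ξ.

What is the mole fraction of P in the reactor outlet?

Q reacted = 0.678 × 637 = 431.9 lbmol/h; ν_Q = −1, so ξ = 431.9/1 = 431.9 lbmol/h.
Outlet amounts (n = n₀ + ν ξ):
  Q: 637 − 1(431.9) = 205.1
  P: 0 + 1(431.9) = 431.9
Total out = 637 lbmol/h; y_P = 431.9 / 637 = 0.678.

0.678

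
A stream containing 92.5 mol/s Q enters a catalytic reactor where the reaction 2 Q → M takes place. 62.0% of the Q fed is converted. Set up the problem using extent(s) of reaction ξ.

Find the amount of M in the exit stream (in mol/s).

Q reacted = 0.62 × 92.5 = 57.35 mol/s; ν_Q = −2, so ξ = 57.35/2 = 28.68 mol/s.
Outlet amounts (n = n₀ + ν ξ):
  Q: 92.5 − 2(28.68) = 35.15
  M: 0 + 1(28.68) = 28.68

28.7 mol/s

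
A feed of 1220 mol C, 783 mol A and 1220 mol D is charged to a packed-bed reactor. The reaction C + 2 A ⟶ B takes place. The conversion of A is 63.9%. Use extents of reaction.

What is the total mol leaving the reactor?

A reacted = 0.639 × 783 = 500.3 mol; ν_A = −2, so ξ = 500.3/2 = 250.2 mol.
Outlet amounts (n = n₀ + ν ξ):
  C: 1220 − 1(250.2) = 969.8
  A: 783 − 2(250.2) = 282.7
  B: 0 + 1(250.2) = 250.2
  D: 1220 (inert)
Total out = 969.8 + 282.7 + 250.2 + 1220 = 2723 mol.

2720 mol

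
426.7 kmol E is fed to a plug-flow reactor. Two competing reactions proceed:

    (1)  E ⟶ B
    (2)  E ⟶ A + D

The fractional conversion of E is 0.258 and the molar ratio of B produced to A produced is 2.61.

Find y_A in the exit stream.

0.0667

Conversion of E: E consumed = 0.258 × 426.7 = 110.1 kmol = 1ξ₁ + 1ξ₂.
Selectivity: 1ξ₁ / (1ξ₂) = 2.61 → ξ₁ = 2.61 ξ₂.
Substitute: (1·2.61 + 1) ξ₂ = 110.1 → ξ₂ = 30.5 kmol, ξ₁ = 79.59 kmol.
Outlet amounts (n = n₀ + Σ ν·ξ):
  E: 426.7 − 1(79.59) − 1(30.5) = 316.6
  B: 0 + 1(79.59) = 79.59
  A: 0 + 1(30.5) = 30.5
  D: 0 + 1(30.5) = 30.5
Total out = 457.2 kmol; y_A = 30.5 / 457.2 = 0.0667.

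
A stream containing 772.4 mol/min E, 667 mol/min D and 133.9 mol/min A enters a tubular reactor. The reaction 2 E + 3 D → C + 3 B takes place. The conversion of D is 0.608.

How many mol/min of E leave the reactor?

D reacted = 0.608 × 667 = 405.5 mol/min; ν_D = −3, so ξ = 405.5/3 = 135.2 mol/min.
Outlet amounts (n = n₀ + ν ξ):
  E: 772.4 − 2(135.2) = 502
  D: 667 − 3(135.2) = 261.5
  C: 0 + 1(135.2) = 135.2
  B: 0 + 3(135.2) = 405.5
  A: 133.9 (inert)

502 mol/min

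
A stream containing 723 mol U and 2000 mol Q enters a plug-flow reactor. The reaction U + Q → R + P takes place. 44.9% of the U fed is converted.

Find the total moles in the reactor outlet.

U reacted = 0.449 × 723 = 324.6 mol; ν_U = −1, so ξ = 324.6/1 = 324.6 mol.
Outlet amounts (n = n₀ + ν ξ):
  U: 723 − 1(324.6) = 398.4
  Q: 2000 − 1(324.6) = 1675
  R: 0 + 1(324.6) = 324.6
  P: 0 + 1(324.6) = 324.6
Total out = 398.4 + 1675 + 324.6 + 324.6 = 2723 mol.

2720 mol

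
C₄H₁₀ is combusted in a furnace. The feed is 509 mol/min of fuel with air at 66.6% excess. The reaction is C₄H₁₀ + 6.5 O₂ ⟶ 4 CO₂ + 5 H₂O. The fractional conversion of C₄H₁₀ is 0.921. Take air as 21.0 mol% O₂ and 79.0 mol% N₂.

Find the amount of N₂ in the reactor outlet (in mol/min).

20700 mol/min

Stoichiometric O₂ = 6.5 × 509 = 3308 mol/min; O₂ fed = 3308 × 1.666 = 5512 mol/min.
N₂ fed = 5512 × 79/21 = 20740 mol/min.
Fuel reacted = 0.921 × 509 → ξ = 468.8 mol/min.
Outlet (n = n₀ + ν ξ):
  C₄H₁₀: 509 − 1(468.8) = 40.21
  O₂: 5512 − 6.5(468.8) = 2465
  N₂: 20740 (inert)
  CO₂: 0 + 4(468.8) = 1875
  H₂O: 0 + 5(468.8) = 2344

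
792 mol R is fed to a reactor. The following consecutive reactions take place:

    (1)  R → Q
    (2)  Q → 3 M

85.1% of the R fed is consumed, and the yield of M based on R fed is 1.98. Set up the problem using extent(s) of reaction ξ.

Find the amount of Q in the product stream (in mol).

Conversion of R: R consumed = 1ξ₁ = 0.851 × 792 → ξ₁ = 674 mol.
Yield of M: 3ξ₂ / 792 = 1.98 → ξ₂ = 522.7 mol.
Outlet amounts (n = n₀ + Σ ν·ξ):
  R: 792 − 1(674) = 118
  Q: 0 + 1(674) − 1(522.7) = 151.3
  M: 0 + 3(522.7) = 1568

151 mol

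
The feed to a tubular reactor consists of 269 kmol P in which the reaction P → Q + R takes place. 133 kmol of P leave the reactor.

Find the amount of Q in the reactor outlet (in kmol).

For P: n = n₀ − 1ξ → 133 = 269 − 1ξ, giving ξ = 136 kmol.
Outlet amounts (n = n₀ + ν ξ):
  P: 269 − 1(136) = 133
  Q: 0 + 1(136) = 136
  R: 0 + 1(136) = 136

136 kmol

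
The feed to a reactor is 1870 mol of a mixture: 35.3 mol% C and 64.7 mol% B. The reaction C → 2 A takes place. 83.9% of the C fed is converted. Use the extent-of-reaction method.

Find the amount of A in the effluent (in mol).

C reacted = 0.839 × 660.1 = 553.8 mol; ν_C = −1, so ξ = 553.8/1 = 553.8 mol.
Outlet amounts (n = n₀ + ν ξ):
  C: 660.1 − 1(553.8) = 106.3
  A: 0 + 2(553.8) = 1108
  B: 1210 (inert)

1110 mol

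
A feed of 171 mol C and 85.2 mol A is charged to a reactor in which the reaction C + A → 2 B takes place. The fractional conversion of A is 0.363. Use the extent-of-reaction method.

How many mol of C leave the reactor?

140 mol

A reacted = 0.363 × 85.2 = 30.93 mol; ν_A = −1, so ξ = 30.93/1 = 30.93 mol.
Outlet amounts (n = n₀ + ν ξ):
  C: 171 − 1(30.93) = 140.1
  A: 85.2 − 1(30.93) = 54.27
  B: 0 + 2(30.93) = 61.86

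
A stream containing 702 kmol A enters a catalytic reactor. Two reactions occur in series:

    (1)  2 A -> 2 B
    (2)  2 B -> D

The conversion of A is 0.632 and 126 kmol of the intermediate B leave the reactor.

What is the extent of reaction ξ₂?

Conversion of A: A consumed = 2ξ₁ = 0.632 × 702 → ξ₁ = 221.8 kmol.
B balance: n_B = 0 + 2ξ₁ − 2ξ₂ = 126 → ξ₂ = (2·221.8 − 126)/2 = 158.8 kmol.
Outlet amounts (n = n₀ + Σ ν·ξ):
  A: 702 − 2(221.8) = 258.3
  B: 0 + 2(221.8) − 2(158.8) = 126
  D: 0 + 1(158.8) = 158.8

ξ₂ = 159 kmol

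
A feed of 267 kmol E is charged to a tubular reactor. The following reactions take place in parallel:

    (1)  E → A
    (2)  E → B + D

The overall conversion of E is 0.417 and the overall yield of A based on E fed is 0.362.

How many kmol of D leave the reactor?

14.7 kmol

Yield of A: 1ξ₁ / 267 = 0.362 → ξ₁ = 96.65 kmol.
Conversion of E: 1ξ₁ + 1ξ₂ = 0.417 × 267 = 111.3 → ξ₂ = 14.69 kmol.
Outlet amounts (n = n₀ + Σ ν·ξ):
  E: 267 − 1(96.65) − 1(14.69) = 155.7
  A: 0 + 1(96.65) = 96.65
  B: 0 + 1(14.69) = 14.69
  D: 0 + 1(14.69) = 14.69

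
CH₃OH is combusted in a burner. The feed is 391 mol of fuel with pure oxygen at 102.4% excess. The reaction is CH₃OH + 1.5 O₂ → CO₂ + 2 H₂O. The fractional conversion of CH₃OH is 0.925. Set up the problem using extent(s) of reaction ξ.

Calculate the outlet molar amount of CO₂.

362 mol

Stoichiometric O₂ = 1.5 × 391 = 586.5 mol; O₂ fed = 586.5 × 2.024 = 1187 mol.
Fuel reacted = 0.925 × 391 → ξ = 361.7 mol.
Outlet (n = n₀ + ν ξ):
  CH₃OH: 391 − 1(361.7) = 29.32
  O₂: 1187 − 1.5(361.7) = 644.6
  CO₂: 0 + 1(361.7) = 361.7
  H₂O: 0 + 2(361.7) = 723.4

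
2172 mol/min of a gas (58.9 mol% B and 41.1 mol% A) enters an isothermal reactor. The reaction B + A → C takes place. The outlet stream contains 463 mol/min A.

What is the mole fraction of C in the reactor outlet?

0.247

For A: n = n₀ − 1ξ → 463 = 892.7 − 1ξ, giving ξ = 429.7 mol/min.
Outlet amounts (n = n₀ + ν ξ):
  B: 1279 − 1(429.7) = 849.6
  A: 892.7 − 1(429.7) = 463
  C: 0 + 1(429.7) = 429.7
Total out = 1742 mol/min; y_C = 429.7 / 1742 = 0.2466.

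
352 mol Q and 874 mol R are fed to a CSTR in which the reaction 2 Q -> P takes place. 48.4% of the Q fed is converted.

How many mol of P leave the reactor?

85.2 mol

Q reacted = 0.484 × 352 = 170.4 mol; ν_Q = −2, so ξ = 170.4/2 = 85.18 mol.
Outlet amounts (n = n₀ + ν ξ):
  Q: 352 − 2(85.18) = 181.6
  P: 0 + 1(85.18) = 85.18
  R: 874 (inert)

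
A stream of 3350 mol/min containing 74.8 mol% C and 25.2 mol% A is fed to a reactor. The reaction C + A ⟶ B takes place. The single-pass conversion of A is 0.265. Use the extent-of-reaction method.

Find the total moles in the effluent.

A reacted = 0.265 × 844.2 = 223.7 mol/min; ν_A = −1, so ξ = 223.7/1 = 223.7 mol/min.
Outlet amounts (n = n₀ + ν ξ):
  C: 2506 − 1(223.7) = 2282
  A: 844.2 − 1(223.7) = 620.5
  B: 0 + 1(223.7) = 223.7
Total out = 2282 + 620.5 + 223.7 = 3126 mol/min.

3130 mol/min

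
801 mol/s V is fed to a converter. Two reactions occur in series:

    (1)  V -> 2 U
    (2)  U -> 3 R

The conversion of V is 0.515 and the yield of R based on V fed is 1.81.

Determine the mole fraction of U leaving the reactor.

Conversion of V: V consumed = 1ξ₁ = 0.515 × 801 → ξ₁ = 412.5 mol/s.
Yield of R: 3ξ₂ / 801 = 1.81 → ξ₂ = 483.3 mol/s.
Outlet amounts (n = n₀ + Σ ν·ξ):
  V: 801 − 1(412.5) = 388.5
  U: 0 + 2(412.5) − 1(483.3) = 341.8
  R: 0 + 3(483.3) = 1450
Total out = 2180 mol/s; y_U = 341.8 / 2180 = 0.1568.

0.157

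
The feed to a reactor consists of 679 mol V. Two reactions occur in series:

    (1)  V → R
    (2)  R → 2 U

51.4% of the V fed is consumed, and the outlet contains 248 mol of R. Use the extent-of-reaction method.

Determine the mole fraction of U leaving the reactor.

0.259

Conversion of V: V consumed = 1ξ₁ = 0.514 × 679 → ξ₁ = 349 mol.
R balance: n_R = 0 + 1ξ₁ − 1ξ₂ = 248 → ξ₂ = (1·349 − 248)/1 = 101 mol.
Outlet amounts (n = n₀ + Σ ν·ξ):
  V: 679 − 1(349) = 330
  R: 0 + 1(349) − 1(101) = 248
  U: 0 + 2(101) = 202
Total out = 780 mol; y_U = 202 / 780 = 0.259.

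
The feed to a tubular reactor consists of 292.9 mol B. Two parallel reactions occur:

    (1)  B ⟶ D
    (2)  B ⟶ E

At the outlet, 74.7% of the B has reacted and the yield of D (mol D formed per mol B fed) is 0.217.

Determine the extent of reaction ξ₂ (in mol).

ξ₂ = 155 mol

Yield of D: 1ξ₁ / 292.9 = 0.217 → ξ₁ = 63.56 mol.
Conversion of B: 1ξ₁ + 1ξ₂ = 0.747 × 292.9 = 218.8 → ξ₂ = 155.2 mol.
Outlet amounts (n = n₀ + Σ ν·ξ):
  B: 292.9 − 1(63.56) − 1(155.2) = 74.1
  D: 0 + 1(63.56) = 63.56
  E: 0 + 1(155.2) = 155.2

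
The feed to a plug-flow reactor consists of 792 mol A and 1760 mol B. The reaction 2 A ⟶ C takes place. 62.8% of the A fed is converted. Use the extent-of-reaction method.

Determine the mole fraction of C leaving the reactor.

0.108

A reacted = 0.628 × 792 = 497.4 mol; ν_A = −2, so ξ = 497.4/2 = 248.7 mol.
Outlet amounts (n = n₀ + ν ξ):
  A: 792 − 2(248.7) = 294.6
  C: 0 + 1(248.7) = 248.7
  B: 1760 (inert)
Total out = 2303 mol; y_C = 248.7 / 2303 = 0.108.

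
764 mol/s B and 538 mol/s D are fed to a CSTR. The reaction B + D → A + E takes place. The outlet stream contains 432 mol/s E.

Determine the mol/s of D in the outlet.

106 mol/s

For E: n = n₀ + 1ξ → 432 = 0 + 1ξ, giving ξ = 432 mol/s.
Outlet amounts (n = n₀ + ν ξ):
  B: 764 − 1(432) = 332
  D: 538 − 1(432) = 106
  A: 0 + 1(432) = 432
  E: 0 + 1(432) = 432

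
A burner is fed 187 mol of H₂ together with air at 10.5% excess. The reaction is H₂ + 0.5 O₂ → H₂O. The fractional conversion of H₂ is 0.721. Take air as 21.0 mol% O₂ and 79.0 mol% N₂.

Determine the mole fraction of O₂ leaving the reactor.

Stoichiometric O₂ = 0.5 × 187 = 93.5 mol; O₂ fed = 93.5 × 1.105 = 103.3 mol.
N₂ fed = 103.3 × 79/21 = 388.7 mol.
Fuel reacted = 0.721 × 187 → ξ = 134.8 mol.
Outlet (n = n₀ + ν ξ):
  H₂: 187 − 1(134.8) = 52.17
  O₂: 103.3 − 0.5(134.8) = 35.9
  N₂: 388.7 (inert)
  H₂O: 0 + 1(134.8) = 134.8
Total out = 611.6 mol; y_O₂ = 35.9 / 611.6 = 0.05871.

0.0587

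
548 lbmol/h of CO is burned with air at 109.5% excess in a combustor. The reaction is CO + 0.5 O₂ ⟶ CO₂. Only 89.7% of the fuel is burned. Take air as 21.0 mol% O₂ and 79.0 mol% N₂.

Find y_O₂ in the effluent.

Stoichiometric O₂ = 0.5 × 548 = 274 lbmol/h; O₂ fed = 274 × 2.095 = 574 lbmol/h.
N₂ fed = 574 × 79/21 = 2159 lbmol/h.
Fuel reacted = 0.897 × 548 → ξ = 491.6 lbmol/h.
Outlet (n = n₀ + ν ξ):
  CO: 548 − 1(491.6) = 56.44
  O₂: 574 − 0.5(491.6) = 328.3
  N₂: 2159 (inert)
  CO₂: 0 + 1(491.6) = 491.6
Total out = 3036 lbmol/h; y_O₂ = 328.3 / 3036 = 0.1081.

0.108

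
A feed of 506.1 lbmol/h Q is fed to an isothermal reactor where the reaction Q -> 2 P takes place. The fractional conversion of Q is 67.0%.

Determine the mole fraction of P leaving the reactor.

Q reacted = 0.67 × 506.1 = 339.1 lbmol/h; ν_Q = −1, so ξ = 339.1/1 = 339.1 lbmol/h.
Outlet amounts (n = n₀ + ν ξ):
  Q: 506.1 − 1(339.1) = 167
  P: 0 + 2(339.1) = 678.2
Total out = 845.2 lbmol/h; y_P = 678.2 / 845.2 = 0.8024.

0.802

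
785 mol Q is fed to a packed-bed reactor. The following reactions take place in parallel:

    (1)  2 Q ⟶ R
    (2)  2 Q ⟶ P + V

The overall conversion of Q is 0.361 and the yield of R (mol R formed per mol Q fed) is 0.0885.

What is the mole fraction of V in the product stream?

Yield of R: 1ξ₁ / 785 = 0.0885 → ξ₁ = 69.47 mol.
Conversion of Q: 2ξ₁ + 2ξ₂ = 0.361 × 785 = 283.4 → ξ₂ = 72.22 mol.
Outlet amounts (n = n₀ + Σ ν·ξ):
  Q: 785 − 2(69.47) − 2(72.22) = 501.6
  R: 0 + 1(69.47) = 69.47
  P: 0 + 1(72.22) = 72.22
  V: 0 + 1(72.22) = 72.22
Total out = 715.5 mol; y_V = 72.22 / 715.5 = 0.1009.

0.101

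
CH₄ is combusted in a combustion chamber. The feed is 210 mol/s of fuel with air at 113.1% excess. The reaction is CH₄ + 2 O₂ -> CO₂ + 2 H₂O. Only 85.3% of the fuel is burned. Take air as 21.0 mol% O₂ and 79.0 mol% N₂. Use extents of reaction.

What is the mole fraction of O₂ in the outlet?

Stoichiometric O₂ = 2 × 210 = 420 mol/s; O₂ fed = 420 × 2.131 = 895 mol/s.
N₂ fed = 895 × 79/21 = 3367 mol/s.
Fuel reacted = 0.853 × 210 → ξ = 179.1 mol/s.
Outlet (n = n₀ + ν ξ):
  CH₄: 210 − 1(179.1) = 30.87
  O₂: 895 − 2(179.1) = 536.8
  N₂: 3367 (inert)
  CO₂: 0 + 1(179.1) = 179.1
  H₂O: 0 + 2(179.1) = 358.3
Total out = 4472 mol/s; y_O₂ = 536.8 / 4472 = 0.12.

0.12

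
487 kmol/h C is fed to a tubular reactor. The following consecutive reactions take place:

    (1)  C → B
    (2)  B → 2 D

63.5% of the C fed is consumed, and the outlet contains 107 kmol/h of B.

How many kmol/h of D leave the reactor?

Conversion of C: C consumed = 1ξ₁ = 0.635 × 487 → ξ₁ = 309.2 kmol/h.
B balance: n_B = 0 + 1ξ₁ − 1ξ₂ = 107 → ξ₂ = (1·309.2 − 107)/1 = 202.2 kmol/h.
Outlet amounts (n = n₀ + Σ ν·ξ):
  C: 487 − 1(309.2) = 177.8
  B: 0 + 1(309.2) − 1(202.2) = 107
  D: 0 + 2(202.2) = 404.5

404 kmol/h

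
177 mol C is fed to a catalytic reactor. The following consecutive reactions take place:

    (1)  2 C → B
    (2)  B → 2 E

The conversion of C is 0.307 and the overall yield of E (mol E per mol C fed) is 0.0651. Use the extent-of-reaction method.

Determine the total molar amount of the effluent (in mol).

156 mol

Conversion of C: C consumed = 2ξ₁ = 0.307 × 177 → ξ₁ = 27.17 mol.
Yield of E: 2ξ₂ / 177 = 0.0651 → ξ₂ = 5.761 mol.
Outlet amounts (n = n₀ + Σ ν·ξ):
  C: 177 − 2(27.17) = 122.7
  B: 0 + 1(27.17) − 1(5.761) = 21.41
  E: 0 + 2(5.761) = 11.52
Total out = 122.7 + 21.41 + 11.52 = 155.6 mol.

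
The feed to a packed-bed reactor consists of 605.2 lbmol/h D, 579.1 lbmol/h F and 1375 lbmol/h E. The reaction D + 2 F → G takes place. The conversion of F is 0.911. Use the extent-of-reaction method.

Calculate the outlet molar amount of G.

264 lbmol/h

F reacted = 0.911 × 579.1 = 527.6 lbmol/h; ν_F = −2, so ξ = 527.6/2 = 263.8 lbmol/h.
Outlet amounts (n = n₀ + ν ξ):
  D: 605.2 − 1(263.8) = 341.4
  F: 579.1 − 2(263.8) = 51.54
  G: 0 + 1(263.8) = 263.8
  E: 1375 (inert)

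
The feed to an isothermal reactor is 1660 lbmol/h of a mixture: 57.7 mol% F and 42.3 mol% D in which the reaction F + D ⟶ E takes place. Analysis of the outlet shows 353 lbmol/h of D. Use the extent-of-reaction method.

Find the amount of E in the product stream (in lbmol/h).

For D: n = n₀ − 1ξ → 353 = 702.2 − 1ξ, giving ξ = 349.2 lbmol/h.
Outlet amounts (n = n₀ + ν ξ):
  F: 957.8 − 1(349.2) = 608.6
  D: 702.2 − 1(349.2) = 353
  E: 0 + 1(349.2) = 349.2

349 lbmol/h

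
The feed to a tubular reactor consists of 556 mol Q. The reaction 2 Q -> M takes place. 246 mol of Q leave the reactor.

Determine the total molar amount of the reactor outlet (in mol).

401 mol

For Q: n = n₀ − 2ξ → 246 = 556 − 2ξ, giving ξ = 155 mol.
Outlet amounts (n = n₀ + ν ξ):
  Q: 556 − 2(155) = 246
  M: 0 + 1(155) = 155
Total out = 246 + 155 = 401 mol.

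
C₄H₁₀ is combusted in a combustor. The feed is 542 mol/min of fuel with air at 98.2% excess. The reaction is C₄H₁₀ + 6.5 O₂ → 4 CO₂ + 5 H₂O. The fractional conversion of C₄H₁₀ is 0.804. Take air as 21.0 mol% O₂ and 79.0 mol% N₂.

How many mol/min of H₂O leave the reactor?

2180 mol/min

Stoichiometric O₂ = 6.5 × 542 = 3523 mol/min; O₂ fed = 3523 × 1.982 = 6983 mol/min.
N₂ fed = 6983 × 79/21 = 26270 mol/min.
Fuel reacted = 0.804 × 542 → ξ = 435.8 mol/min.
Outlet (n = n₀ + ν ξ):
  C₄H₁₀: 542 − 1(435.8) = 106.2
  O₂: 6983 − 6.5(435.8) = 4150
  N₂: 26270 (inert)
  CO₂: 0 + 4(435.8) = 1743
  H₂O: 0 + 5(435.8) = 2179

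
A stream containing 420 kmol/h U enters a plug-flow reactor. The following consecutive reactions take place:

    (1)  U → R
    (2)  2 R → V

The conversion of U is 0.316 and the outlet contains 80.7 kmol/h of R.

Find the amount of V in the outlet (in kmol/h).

26 kmol/h

Conversion of U: U consumed = 1ξ₁ = 0.316 × 420 → ξ₁ = 132.7 kmol/h.
R balance: n_R = 0 + 1ξ₁ − 2ξ₂ = 80.7 → ξ₂ = (1·132.7 − 80.7)/2 = 26.01 kmol/h.
Outlet amounts (n = n₀ + Σ ν·ξ):
  U: 420 − 1(132.7) = 287.3
  R: 0 + 1(132.7) − 2(26.01) = 80.7
  V: 0 + 1(26.01) = 26.01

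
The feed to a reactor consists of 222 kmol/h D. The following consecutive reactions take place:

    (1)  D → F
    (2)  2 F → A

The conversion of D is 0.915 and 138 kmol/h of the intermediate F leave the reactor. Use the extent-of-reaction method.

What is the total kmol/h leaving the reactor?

Conversion of D: D consumed = 1ξ₁ = 0.915 × 222 → ξ₁ = 203.1 kmol/h.
F balance: n_F = 0 + 1ξ₁ − 2ξ₂ = 138 → ξ₂ = (1·203.1 − 138)/2 = 32.56 kmol/h.
Outlet amounts (n = n₀ + Σ ν·ξ):
  D: 222 − 1(203.1) = 18.87
  F: 0 + 1(203.1) − 2(32.56) = 138
  A: 0 + 1(32.56) = 32.56
Total out = 18.87 + 138 + 32.56 = 189.4 kmol/h.

189 kmol/h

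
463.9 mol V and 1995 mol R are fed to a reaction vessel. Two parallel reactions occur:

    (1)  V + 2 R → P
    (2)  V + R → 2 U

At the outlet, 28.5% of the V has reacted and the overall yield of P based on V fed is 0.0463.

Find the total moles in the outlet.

2420 mol

Yield of P: 1ξ₁ / 463.9 = 0.0463 → ξ₁ = 21.48 mol.
Conversion of V: 1ξ₁ + 1ξ₂ = 0.285 × 463.9 = 132.2 → ξ₂ = 110.7 mol.
Outlet amounts (n = n₀ + Σ ν·ξ):
  V: 463.9 − 1(21.48) − 1(110.7) = 331.7
  R: 1995 − 2(21.48) − 1(110.7) = 1841
  P: 0 + 1(21.48) = 21.48
  U: 0 + 2(110.7) = 221.5
Total out = 331.7 + 1841 + 21.48 + 221.5 = 2416 mol.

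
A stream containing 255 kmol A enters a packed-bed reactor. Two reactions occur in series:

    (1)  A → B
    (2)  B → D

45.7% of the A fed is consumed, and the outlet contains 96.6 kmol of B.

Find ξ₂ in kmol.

Conversion of A: A consumed = 1ξ₁ = 0.457 × 255 → ξ₁ = 116.5 kmol.
B balance: n_B = 0 + 1ξ₁ − 1ξ₂ = 96.6 → ξ₂ = (1·116.5 − 96.6)/1 = 19.94 kmol.
Outlet amounts (n = n₀ + Σ ν·ξ):
  A: 255 − 1(116.5) = 138.5
  B: 0 + 1(116.5) − 1(19.94) = 96.6
  D: 0 + 1(19.94) = 19.94

ξ₂ = 19.9 kmol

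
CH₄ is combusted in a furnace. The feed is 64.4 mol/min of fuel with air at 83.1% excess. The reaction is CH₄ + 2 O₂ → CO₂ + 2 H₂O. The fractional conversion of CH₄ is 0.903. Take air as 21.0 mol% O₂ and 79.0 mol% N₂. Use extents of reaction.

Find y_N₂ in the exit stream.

Stoichiometric O₂ = 2 × 64.4 = 128.8 mol/min; O₂ fed = 128.8 × 1.831 = 235.8 mol/min.
N₂ fed = 235.8 × 79/21 = 887.2 mol/min.
Fuel reacted = 0.903 × 64.4 → ξ = 58.15 mol/min.
Outlet (n = n₀ + ν ξ):
  CH₄: 64.4 − 1(58.15) = 6.247
  O₂: 235.8 − 2(58.15) = 119.5
  N₂: 887.2 (inert)
  CO₂: 0 + 1(58.15) = 58.15
  H₂O: 0 + 2(58.15) = 116.3
Total out = 1187 mol/min; y_N₂ = 887.2 / 1187 = 0.7472.

0.747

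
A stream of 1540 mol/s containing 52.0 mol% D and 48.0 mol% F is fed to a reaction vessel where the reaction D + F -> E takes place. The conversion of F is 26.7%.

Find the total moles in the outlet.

1340 mol/s

F reacted = 0.267 × 739.2 = 197.4 mol/s; ν_F = −1, so ξ = 197.4/1 = 197.4 mol/s.
Outlet amounts (n = n₀ + ν ξ):
  D: 800.8 − 1(197.4) = 603.4
  F: 739.2 − 1(197.4) = 541.8
  E: 0 + 1(197.4) = 197.4
Total out = 603.4 + 541.8 + 197.4 = 1343 mol/s.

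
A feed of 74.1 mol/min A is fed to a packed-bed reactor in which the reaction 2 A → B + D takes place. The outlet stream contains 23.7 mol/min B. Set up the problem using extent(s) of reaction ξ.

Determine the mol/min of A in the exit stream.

For B: n = n₀ + 1ξ → 23.7 = 0 + 1ξ, giving ξ = 23.7 mol/min.
Outlet amounts (n = n₀ + ν ξ):
  A: 74.1 − 2(23.7) = 26.7
  B: 0 + 1(23.7) = 23.7
  D: 0 + 1(23.7) = 23.7

26.7 mol/min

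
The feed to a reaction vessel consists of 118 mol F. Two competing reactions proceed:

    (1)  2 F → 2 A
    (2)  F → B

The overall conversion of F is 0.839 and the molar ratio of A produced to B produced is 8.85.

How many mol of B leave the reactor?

10.1 mol

Conversion of F: F consumed = 0.839 × 118 = 99 mol = 2ξ₁ + 1ξ₂.
Selectivity: 2ξ₁ / (1ξ₂) = 8.85 → ξ₁ = 4.425 ξ₂.
Substitute: (2·4.425 + 1) ξ₂ = 99 → ξ₂ = 10.05 mol, ξ₁ = 44.48 mol.
Outlet amounts (n = n₀ + Σ ν·ξ):
  F: 118 − 2(44.48) − 1(10.05) = 19
  A: 0 + 2(44.48) = 88.95
  B: 0 + 1(10.05) = 10.05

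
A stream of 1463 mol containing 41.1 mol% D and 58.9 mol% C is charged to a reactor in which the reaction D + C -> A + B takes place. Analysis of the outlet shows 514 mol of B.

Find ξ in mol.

For B: n = n₀ + 1ξ → 514 = 0 + 1ξ, giving ξ = 514 mol.
Outlet amounts (n = n₀ + ν ξ):
  D: 601.3 − 1(514) = 87.29
  C: 861.7 − 1(514) = 347.7
  A: 0 + 1(514) = 514
  B: 0 + 1(514) = 514

ξ = 514 mol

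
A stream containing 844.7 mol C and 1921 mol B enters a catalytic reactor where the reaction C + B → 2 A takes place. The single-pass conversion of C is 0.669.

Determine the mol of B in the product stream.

1360 mol

C reacted = 0.669 × 844.7 = 565.1 mol; ν_C = −1, so ξ = 565.1/1 = 565.1 mol.
Outlet amounts (n = n₀ + ν ξ):
  C: 844.7 − 1(565.1) = 279.6
  B: 1921 − 1(565.1) = 1356
  A: 0 + 2(565.1) = 1130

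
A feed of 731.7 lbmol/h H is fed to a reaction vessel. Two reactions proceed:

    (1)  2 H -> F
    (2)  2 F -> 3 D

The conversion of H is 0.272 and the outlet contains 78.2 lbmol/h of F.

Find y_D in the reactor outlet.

Conversion of H: H consumed = 2ξ₁ = 0.272 × 731.7 → ξ₁ = 99.51 lbmol/h.
F balance: n_F = 0 + 1ξ₁ − 2ξ₂ = 78.2 → ξ₂ = (1·99.51 − 78.2)/2 = 10.66 lbmol/h.
Outlet amounts (n = n₀ + Σ ν·ξ):
  H: 731.7 − 2(99.51) = 532.7
  F: 0 + 1(99.51) − 2(10.66) = 78.2
  D: 0 + 3(10.66) = 31.97
Total out = 642.8 lbmol/h; y_D = 31.97 / 642.8 = 0.04973.

0.0497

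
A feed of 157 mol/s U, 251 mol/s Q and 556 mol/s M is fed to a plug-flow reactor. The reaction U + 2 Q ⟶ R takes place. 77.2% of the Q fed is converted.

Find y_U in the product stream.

0.078

Q reacted = 0.772 × 251 = 193.8 mol/s; ν_Q = −2, so ξ = 193.8/2 = 96.89 mol/s.
Outlet amounts (n = n₀ + ν ξ):
  U: 157 − 1(96.89) = 60.11
  Q: 251 − 2(96.89) = 57.23
  R: 0 + 1(96.89) = 96.89
  M: 556 (inert)
Total out = 770.2 mol/s; y_U = 60.11 / 770.2 = 0.07805.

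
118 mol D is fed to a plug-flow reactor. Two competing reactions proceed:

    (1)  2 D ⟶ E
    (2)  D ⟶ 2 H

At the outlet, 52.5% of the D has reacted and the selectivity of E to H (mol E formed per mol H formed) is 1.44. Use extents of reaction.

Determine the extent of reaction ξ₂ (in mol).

Conversion of D: D consumed = 0.525 × 118 = 61.95 mol = 2ξ₁ + 1ξ₂.
Selectivity: 1ξ₁ / (2ξ₂) = 1.44 → ξ₁ = 2.88 ξ₂.
Substitute: (2·2.88 + 1) ξ₂ = 61.95 → ξ₂ = 9.164 mol, ξ₁ = 26.39 mol.
Outlet amounts (n = n₀ + Σ ν·ξ):
  D: 118 − 2(26.39) − 1(9.164) = 56.05
  E: 0 + 1(26.39) = 26.39
  H: 0 + 2(9.164) = 18.33

ξ₂ = 9.16 mol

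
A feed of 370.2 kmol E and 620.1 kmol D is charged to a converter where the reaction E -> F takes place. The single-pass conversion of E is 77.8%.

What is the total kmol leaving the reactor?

E reacted = 0.778 × 370.2 = 288 kmol; ν_E = −1, so ξ = 288/1 = 288 kmol.
Outlet amounts (n = n₀ + ν ξ):
  E: 370.2 − 1(288) = 82.18
  F: 0 + 1(288) = 288
  D: 620.1 (inert)
Total out = 82.18 + 288 + 620.1 = 990.3 kmol.

990 kmol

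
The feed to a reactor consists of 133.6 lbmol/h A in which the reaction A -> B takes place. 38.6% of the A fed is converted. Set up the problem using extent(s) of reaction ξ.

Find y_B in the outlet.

0.386

A reacted = 0.386 × 133.6 = 51.57 lbmol/h; ν_A = −1, so ξ = 51.57/1 = 51.57 lbmol/h.
Outlet amounts (n = n₀ + ν ξ):
  A: 133.6 − 1(51.57) = 82.03
  B: 0 + 1(51.57) = 51.57
Total out = 133.6 lbmol/h; y_B = 51.57 / 133.6 = 0.386.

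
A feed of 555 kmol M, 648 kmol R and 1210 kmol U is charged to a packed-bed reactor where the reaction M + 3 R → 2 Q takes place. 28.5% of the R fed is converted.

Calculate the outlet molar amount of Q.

R reacted = 0.285 × 648 = 184.7 kmol; ν_R = −3, so ξ = 184.7/3 = 61.56 kmol.
Outlet amounts (n = n₀ + ν ξ):
  M: 555 − 1(61.56) = 493.4
  R: 648 − 3(61.56) = 463.3
  Q: 0 + 2(61.56) = 123.1
  U: 1210 (inert)

123 kmol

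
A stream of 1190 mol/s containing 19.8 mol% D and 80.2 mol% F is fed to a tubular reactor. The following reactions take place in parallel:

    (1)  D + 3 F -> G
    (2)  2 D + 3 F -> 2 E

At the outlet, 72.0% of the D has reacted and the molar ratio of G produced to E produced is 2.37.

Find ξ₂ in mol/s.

Conversion of D: D consumed = 0.72 × 235.6 = 169.6 mol/s = 1ξ₁ + 2ξ₂.
Selectivity: 1ξ₁ / (2ξ₂) = 2.37 → ξ₁ = 4.74 ξ₂.
Substitute: (1·4.74 + 2) ξ₂ = 169.6 → ξ₂ = 25.17 mol/s, ξ₁ = 119.3 mol/s.
Outlet amounts (n = n₀ + Σ ν·ξ):
  D: 235.6 − 1(119.3) − 2(25.17) = 65.97
  F: 954.4 − 3(119.3) − 3(25.17) = 521
  G: 0 + 1(119.3) = 119.3
  E: 0 + 2(25.17) = 50.34

ξ₂ = 25.2 mol/s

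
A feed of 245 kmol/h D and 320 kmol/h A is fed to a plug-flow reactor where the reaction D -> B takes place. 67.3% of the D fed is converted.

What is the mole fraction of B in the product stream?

0.292

D reacted = 0.673 × 245 = 164.9 kmol/h; ν_D = −1, so ξ = 164.9/1 = 164.9 kmol/h.
Outlet amounts (n = n₀ + ν ξ):
  D: 245 − 1(164.9) = 80.11
  B: 0 + 1(164.9) = 164.9
  A: 320 (inert)
Total out = 565 kmol/h; y_B = 164.9 / 565 = 0.2918.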